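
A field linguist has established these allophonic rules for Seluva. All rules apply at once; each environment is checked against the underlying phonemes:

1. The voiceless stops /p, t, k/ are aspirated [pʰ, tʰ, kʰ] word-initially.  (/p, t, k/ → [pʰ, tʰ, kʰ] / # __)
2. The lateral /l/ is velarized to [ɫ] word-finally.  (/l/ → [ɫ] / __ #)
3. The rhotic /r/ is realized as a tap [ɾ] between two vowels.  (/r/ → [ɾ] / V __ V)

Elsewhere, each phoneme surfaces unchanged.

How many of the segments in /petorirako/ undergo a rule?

Segments that undergo a rule: /p/ → [pʰ] (rule 1); /r/ → [ɾ] (rule 3); /r/ → [ɾ] (rule 3).
All other segments surface unchanged.

3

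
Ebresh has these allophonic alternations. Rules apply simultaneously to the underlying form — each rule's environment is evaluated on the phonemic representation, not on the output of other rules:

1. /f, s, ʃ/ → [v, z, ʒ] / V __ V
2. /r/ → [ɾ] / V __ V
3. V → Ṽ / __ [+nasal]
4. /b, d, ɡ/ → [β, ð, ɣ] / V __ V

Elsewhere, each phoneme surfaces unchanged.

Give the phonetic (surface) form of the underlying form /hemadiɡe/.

/h/ (word-initial) is unaffected → [h].
Rule 3 applies to /e/ (between /h/ and /m/: before a nasal consonant) → [ẽ].
/m/ — not in any rule's target class → [m].
/a/ — between /m/ and /d/; rule 3 does not apply here → [a].
/d/ — between /a/ and /i/, between two vowels — surfaces as [ð] (rule 4).
/i/ — between /d/ and /ɡ/; rule 3 does not apply here → [i].
/ɡ/ meets the environment for rule 4 (between two vowels) → [ɣ].
/e/ (word-final): rule 3 targets it, but not before a nasal consonant → unchanged [e].

[hẽmaðiɣe]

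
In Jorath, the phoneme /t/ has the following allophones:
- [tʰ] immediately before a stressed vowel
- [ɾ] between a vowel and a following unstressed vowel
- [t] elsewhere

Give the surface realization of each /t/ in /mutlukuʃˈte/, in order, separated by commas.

Occurrence 1 (position 3): no conditioning environment matches → elsewhere allophone [t].
Occurrence 2 (position 9): immediately before a stressed vowel → [tʰ].

[t], [tʰ]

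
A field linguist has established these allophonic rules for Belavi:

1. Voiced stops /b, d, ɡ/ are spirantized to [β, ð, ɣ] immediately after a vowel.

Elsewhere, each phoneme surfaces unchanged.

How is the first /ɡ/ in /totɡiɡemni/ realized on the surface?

/ɡ/ (between /t/ and /i/) is in the target of rule 1 but the environment (immediately after a vowel) is not met → [ɡ].

[ɡ]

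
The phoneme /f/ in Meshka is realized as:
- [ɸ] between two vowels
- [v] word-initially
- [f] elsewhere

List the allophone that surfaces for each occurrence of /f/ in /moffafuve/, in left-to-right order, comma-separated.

[f], [f], [ɸ]

Occurrence 1 (position 3): no conditioning environment matches → elsewhere allophone [f].
Occurrence 2 (position 4): no conditioning environment matches → elsewhere allophone [f].
Occurrence 3 (position 6): between two vowels → [ɸ].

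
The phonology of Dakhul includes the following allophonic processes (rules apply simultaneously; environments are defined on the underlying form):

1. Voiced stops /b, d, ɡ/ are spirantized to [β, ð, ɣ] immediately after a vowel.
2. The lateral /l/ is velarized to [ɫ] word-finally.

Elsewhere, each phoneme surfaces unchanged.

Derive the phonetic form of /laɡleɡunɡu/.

/l/ — word-initial; rule 2 does not apply here → [l].
/a/ (between /l/ and /ɡ/): no rule targets it → [a].
/ɡ/ — between /a/ and /l/, immediately after a vowel — surfaces as [ɣ] (rule 1).
/l/ (between /ɡ/ and /e/) fails the environment for rule 2, so it stays [l].
/e/ (between /l/ and /ɡ/): no rule targets it → [e].
/ɡ/ — between /e/ and /u/, immediately after a vowel — surfaces as [ɣ] (rule 1).
/u/ — not in any rule's target class → [u].
/n/ (between /u/ and /ɡ/): no rule targets it → [n].
/ɡ/ (between /n/ and /u/): rule 1 targets it, but not immediately after a vowel → unchanged [ɡ].
/u/ (word-final) is unaffected → [u].

[laɣleɣunɡu]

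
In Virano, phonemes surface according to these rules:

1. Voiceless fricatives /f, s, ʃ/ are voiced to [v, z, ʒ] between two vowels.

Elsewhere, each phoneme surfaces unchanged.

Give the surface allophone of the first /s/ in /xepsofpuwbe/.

[s]

/s/ — between /p/ and /o/; rule 1 does not apply here → [s].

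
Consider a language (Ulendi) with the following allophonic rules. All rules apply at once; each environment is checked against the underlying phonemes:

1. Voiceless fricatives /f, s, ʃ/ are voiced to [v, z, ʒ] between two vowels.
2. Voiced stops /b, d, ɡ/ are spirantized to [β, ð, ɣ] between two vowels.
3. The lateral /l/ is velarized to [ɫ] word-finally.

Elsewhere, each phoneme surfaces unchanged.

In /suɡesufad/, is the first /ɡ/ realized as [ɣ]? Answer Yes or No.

/ɡ/ (between /u/ and /e/): between two vowels, so rule 2 applies → [ɣ].
The actual realization is [ɣ], which matches [ɣ].

Yes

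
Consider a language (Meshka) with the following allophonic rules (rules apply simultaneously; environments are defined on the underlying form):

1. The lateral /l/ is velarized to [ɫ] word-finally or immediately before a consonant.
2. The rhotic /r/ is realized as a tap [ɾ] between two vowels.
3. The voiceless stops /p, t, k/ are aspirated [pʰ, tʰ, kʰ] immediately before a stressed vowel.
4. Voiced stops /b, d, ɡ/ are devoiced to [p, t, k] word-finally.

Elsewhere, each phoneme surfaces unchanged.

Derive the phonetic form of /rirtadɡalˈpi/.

[rirtadɡaɫˈpʰi]

/r/ (word-initial) is in the target of rule 2 but the environment (between two vowels) is not met → [r].
/i/ stays [i].
/r/ — between /i/ and /t/; rule 2 does not apply here → [r].
/t/ (between /r/ and /a/) is in the target of rule 3 but the environment (immediately before a stressed vowel) is not met → [t].
/a/ — not in any rule's target class → [a].
/d/ (between /a/ and /ɡ/) is in the target of rule 4 but the environment (word-finally) is not met → [d].
/ɡ/ (between /d/ and /a/) fails the environment for rule 4, so it stays [ɡ].
/a/ stays [a].
/l/ — between /a/ and /p/, word-finally or immediately before a consonant — surfaces as [ɫ] (rule 1).
/p/ (between /l/ and /i/) occurs immediately before a stressed vowel → [pʰ] by rule 3.
/i/ stays [i].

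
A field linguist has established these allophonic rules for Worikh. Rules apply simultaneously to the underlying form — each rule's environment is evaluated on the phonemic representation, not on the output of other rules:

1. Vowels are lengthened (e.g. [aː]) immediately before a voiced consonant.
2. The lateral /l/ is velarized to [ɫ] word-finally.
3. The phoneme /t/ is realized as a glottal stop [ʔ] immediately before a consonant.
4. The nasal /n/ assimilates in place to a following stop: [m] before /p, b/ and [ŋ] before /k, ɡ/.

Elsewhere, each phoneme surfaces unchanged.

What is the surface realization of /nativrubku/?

[natiːvruːbku]

/n/ (word-initial) fails the environment for rule 4, so it stays [n].
/a/ (between /n/ and /t/) fails the environment for rule 1, so it stays [a].
/t/ — between /a/ and /i/; rule 3 does not apply here → [t].
/i/ meets the environment for rule 1 (before a voiced consonant) → [iː].
/v/ — not in any rule's target class → [v].
/r/ stays [r].
/u/ (between /r/ and /b/): before a voiced consonant, so rule 1 applies → [uː].
/b/ — not in any rule's target class → [b].
/k/ (between /b/ and /u/) is unaffected → [k].
/u/ — word-final; rule 1 does not apply here → [u].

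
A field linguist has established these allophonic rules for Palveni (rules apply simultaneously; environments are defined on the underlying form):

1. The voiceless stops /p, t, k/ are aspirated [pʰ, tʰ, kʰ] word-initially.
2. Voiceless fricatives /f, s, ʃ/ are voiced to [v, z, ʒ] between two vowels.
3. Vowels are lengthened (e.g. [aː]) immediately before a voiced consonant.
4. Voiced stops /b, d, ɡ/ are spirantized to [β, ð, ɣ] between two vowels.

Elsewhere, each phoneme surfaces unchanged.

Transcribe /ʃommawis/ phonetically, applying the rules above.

[ʃoːmmaːwis]

/ʃ/ (word-initial) fails the environment for rule 2, so it stays [ʃ].
/o/ (between /ʃ/ and /m/): before a voiced consonant, so rule 3 applies → [oː].
/m/ — not in any rule's target class → [m].
/m/ stays [m].
/a/ meets the environment for rule 3 (before a voiced consonant) → [aː].
/w/ (between /a/ and /i/) is unaffected → [w].
/i/ (between /w/ and /s/) fails the environment for rule 3, so it stays [i].
/s/ — word-final; rule 2 does not apply here → [s].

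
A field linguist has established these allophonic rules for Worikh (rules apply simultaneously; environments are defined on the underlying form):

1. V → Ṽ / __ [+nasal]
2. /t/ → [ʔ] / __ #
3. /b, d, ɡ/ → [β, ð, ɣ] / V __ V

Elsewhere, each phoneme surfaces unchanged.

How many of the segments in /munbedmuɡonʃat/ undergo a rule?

Segments that undergo a rule: /u/ → [ũ] (rule 1); /ɡ/ → [ɣ] (rule 3); /o/ → [õ] (rule 1); /t/ → [ʔ] (rule 2).
All other segments surface unchanged.

4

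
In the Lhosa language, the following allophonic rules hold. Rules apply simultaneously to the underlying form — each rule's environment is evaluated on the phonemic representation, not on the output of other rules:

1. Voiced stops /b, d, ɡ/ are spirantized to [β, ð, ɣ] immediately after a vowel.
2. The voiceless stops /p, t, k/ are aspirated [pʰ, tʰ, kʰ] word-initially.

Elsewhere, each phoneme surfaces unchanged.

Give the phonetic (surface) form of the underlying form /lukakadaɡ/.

[lukakaðaɣ]

/l/ stays [l].
/u/ stays [u].
/k/ (between /u/ and /a/) fails the environment for rule 2, so it stays [k].
/a/ (between /k/ and /k/) is unaffected → [a].
/k/ (between /a/ and /a/) fails the environment for rule 2, so it stays [k].
/a/ (between /k/ and /d/) is unaffected → [a].
/d/ — between /a/ and /a/, immediately after a vowel — surfaces as [ð] (rule 1).
/a/ (between /d/ and /ɡ/) is unaffected → [a].
/ɡ/ (word-final) occurs immediately after a vowel → [ɣ] by rule 1.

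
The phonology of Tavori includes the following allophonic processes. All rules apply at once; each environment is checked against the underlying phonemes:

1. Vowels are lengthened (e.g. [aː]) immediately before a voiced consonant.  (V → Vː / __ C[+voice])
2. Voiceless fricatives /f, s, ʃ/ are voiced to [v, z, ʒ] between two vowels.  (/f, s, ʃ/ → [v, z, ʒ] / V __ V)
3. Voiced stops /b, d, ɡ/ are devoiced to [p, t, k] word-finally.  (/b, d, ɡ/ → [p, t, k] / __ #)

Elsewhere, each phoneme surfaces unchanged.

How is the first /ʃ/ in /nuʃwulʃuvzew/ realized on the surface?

/ʃ/ — between /u/ and /w/; rule 2 does not apply here → [ʃ].

[ʃ]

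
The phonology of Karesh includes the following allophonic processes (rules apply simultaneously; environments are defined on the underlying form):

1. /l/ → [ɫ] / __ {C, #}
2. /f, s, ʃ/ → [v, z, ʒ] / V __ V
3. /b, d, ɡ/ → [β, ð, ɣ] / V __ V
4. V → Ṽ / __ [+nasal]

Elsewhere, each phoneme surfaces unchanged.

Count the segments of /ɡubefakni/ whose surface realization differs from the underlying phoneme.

2

Segments that undergo a rule: /b/ → [β] (rule 3); /f/ → [v] (rule 2).
All other segments surface unchanged.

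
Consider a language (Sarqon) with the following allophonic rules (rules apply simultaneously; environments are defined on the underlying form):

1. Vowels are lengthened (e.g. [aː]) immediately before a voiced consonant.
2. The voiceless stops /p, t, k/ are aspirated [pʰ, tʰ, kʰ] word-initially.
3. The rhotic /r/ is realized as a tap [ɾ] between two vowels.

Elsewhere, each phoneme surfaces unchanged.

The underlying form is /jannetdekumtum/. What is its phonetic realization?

[jaːnnetdekuːmtuːm]

/j/ (word-initial) is unaffected → [j].
/a/ meets the environment for rule 1 (before a voiced consonant) → [aː].
/n/ — not in any rule's target class → [n].
/n/ stays [n].
/e/ — between /n/ and /t/; rule 1 does not apply here → [e].
/t/ (between /e/ and /d/): rule 2 targets it, but not word-initially → unchanged [t].
/d/ stays [d].
/e/ — between /d/ and /k/; rule 1 does not apply here → [e].
/k/ (between /e/ and /u/): rule 2 targets it, but not word-initially → unchanged [k].
Rule 1 applies to /u/ (between /k/ and /m/: before a voiced consonant) → [uː].
/m/ (between /u/ and /t/) is unaffected → [m].
/t/ (between /m/ and /u/): rule 2 targets it, but not word-initially → unchanged [t].
/u/ (between /t/ and /m/): before a voiced consonant, so rule 1 applies → [uː].
/m/ (word-final) is unaffected → [m].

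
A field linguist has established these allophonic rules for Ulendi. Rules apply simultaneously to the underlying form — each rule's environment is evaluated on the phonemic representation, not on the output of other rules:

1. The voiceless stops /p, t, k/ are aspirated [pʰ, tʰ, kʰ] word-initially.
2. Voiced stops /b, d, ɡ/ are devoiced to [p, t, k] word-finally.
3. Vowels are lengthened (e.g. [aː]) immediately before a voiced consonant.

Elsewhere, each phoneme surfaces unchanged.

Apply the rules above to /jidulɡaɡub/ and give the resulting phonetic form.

/j/ (word-initial) is unaffected → [j].
/i/ meets the environment for rule 3 (before a voiced consonant) → [iː].
/d/ (between /i/ and /u/): rule 2 targets it, but not word-finally → unchanged [d].
/u/ (between /d/ and /l/) occurs before a voiced consonant → [uː] by rule 3.
/l/ (between /u/ and /ɡ/): no rule targets it → [l].
/ɡ/ (between /l/ and /a/): rule 2 targets it, but not word-finally → unchanged [ɡ].
/a/ — between /ɡ/ and /ɡ/, before a voiced consonant — surfaces as [aː] (rule 3).
/ɡ/ (between /a/ and /u/) fails the environment for rule 2, so it stays [ɡ].
/u/ meets the environment for rule 3 (before a voiced consonant) → [uː].
Rule 2 applies to /b/ (word-final: word-finally) → [p].

[jiːduːlɡaːɡuːp]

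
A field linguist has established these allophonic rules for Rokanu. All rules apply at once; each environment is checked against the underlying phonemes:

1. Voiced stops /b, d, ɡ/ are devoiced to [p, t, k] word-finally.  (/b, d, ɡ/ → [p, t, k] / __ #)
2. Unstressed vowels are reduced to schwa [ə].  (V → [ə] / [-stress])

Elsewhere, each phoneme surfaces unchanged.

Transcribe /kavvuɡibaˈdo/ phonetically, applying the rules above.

[kəvvəɡəbəˈdo]

/a/ meets the environment for rule 2 (in an unstressed syllable) → [ə].
/u/ — between /v/ and /ɡ/, in an unstressed syllable — surfaces as [ə] (rule 2).
/ɡ/ (between /u/ and /i/) is in the target of rule 1 but the environment (word-finally) is not met → [ɡ].
/i/ — between /ɡ/ and /b/, in an unstressed syllable — surfaces as [ə] (rule 2).
/b/ (between /i/ and /a/): rule 1 targets it, but not word-finally → unchanged [b].
Rule 2 applies to /a/ (between /b/ and /d/: in an unstressed syllable) → [ə].
/d/ (between /a/ and /o/) is in the target of rule 1 but the environment (word-finally) is not met → [d].
/o/ (word-final) is in the target of rule 2 but the environment (in an unstressed syllable) is not met → [o].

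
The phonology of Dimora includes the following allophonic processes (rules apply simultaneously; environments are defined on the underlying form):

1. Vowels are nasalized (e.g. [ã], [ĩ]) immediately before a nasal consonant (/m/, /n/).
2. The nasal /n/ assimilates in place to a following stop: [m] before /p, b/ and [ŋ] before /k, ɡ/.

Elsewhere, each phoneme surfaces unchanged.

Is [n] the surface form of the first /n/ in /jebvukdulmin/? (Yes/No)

Yes

/n/ — word-final; rule 2 does not apply here → [n].
The actual realization is [n], which matches [n].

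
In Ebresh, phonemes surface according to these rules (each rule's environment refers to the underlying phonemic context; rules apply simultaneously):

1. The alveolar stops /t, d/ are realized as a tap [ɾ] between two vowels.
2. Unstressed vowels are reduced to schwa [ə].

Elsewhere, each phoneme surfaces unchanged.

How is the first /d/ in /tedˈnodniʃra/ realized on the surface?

[d]

/d/ — between /e/ and /n/; rule 1 does not apply here → [d].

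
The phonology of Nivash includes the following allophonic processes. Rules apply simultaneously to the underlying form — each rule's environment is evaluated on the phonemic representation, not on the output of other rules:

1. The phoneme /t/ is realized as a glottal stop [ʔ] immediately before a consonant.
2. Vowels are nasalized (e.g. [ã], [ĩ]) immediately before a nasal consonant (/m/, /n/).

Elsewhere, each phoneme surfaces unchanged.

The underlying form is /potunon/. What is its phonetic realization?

/p/ stays [p].
/o/ — between /p/ and /t/; rule 2 does not apply here → [o].
/t/ (between /o/ and /u/) fails the environment for rule 1, so it stays [t].
/u/ meets the environment for rule 2 (before a nasal consonant) → [ũ].
/n/ (between /u/ and /o/) is unaffected → [n].
/o/ meets the environment for rule 2 (before a nasal consonant) → [õ].
/n/ (word-final): no rule targets it → [n].

[potũnõn]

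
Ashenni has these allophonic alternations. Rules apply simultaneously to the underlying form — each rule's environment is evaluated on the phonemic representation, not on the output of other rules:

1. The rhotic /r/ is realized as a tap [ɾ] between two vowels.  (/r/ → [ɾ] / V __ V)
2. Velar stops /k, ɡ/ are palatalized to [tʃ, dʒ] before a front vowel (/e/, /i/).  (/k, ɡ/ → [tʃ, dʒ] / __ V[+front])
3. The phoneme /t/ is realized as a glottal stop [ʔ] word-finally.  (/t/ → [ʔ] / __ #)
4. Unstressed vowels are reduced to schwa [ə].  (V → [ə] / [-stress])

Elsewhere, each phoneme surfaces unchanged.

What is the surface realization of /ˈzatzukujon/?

[ˈzatzəkəjən]

/z/ (word-initial) is unaffected → [z].
/a/ (between /z/ and /t/) fails the environment for rule 4, so it stays [a].
/t/ (between /a/ and /z/) fails the environment for rule 3, so it stays [t].
/z/ — not in any rule's target class → [z].
/u/ (between /z/ and /k/) occurs in an unstressed syllable → [ə] by rule 4.
/k/ (between /u/ and /u/) fails the environment for rule 2, so it stays [k].
/u/ meets the environment for rule 4 (in an unstressed syllable) → [ə].
/j/ (between /u/ and /o/) is unaffected → [j].
/o/ meets the environment for rule 4 (in an unstressed syllable) → [ə].
/n/ stays [n].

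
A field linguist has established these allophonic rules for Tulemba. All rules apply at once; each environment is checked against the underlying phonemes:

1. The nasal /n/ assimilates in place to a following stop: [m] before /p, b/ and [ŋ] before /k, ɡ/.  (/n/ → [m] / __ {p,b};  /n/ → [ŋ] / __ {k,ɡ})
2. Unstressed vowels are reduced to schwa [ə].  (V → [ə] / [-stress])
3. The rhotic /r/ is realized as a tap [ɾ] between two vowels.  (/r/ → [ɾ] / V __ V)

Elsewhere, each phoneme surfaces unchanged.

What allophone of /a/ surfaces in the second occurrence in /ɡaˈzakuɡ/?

/a/ (between /z/ and /k/) is in the target of rule 2 but the environment (in an unstressed syllable) is not met → [a].

[a]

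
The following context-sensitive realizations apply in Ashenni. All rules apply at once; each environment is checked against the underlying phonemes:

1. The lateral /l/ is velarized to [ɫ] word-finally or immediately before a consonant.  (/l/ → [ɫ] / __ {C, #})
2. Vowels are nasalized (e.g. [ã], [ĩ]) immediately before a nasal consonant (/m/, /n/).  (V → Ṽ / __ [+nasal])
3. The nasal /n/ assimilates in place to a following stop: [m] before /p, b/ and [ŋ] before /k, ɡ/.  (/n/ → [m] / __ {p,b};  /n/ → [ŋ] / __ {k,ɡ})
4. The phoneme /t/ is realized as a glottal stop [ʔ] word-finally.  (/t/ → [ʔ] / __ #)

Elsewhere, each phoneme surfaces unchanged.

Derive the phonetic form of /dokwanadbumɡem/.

/d/ (word-initial): no rule targets it → [d].
/o/ — between /d/ and /k/; rule 2 does not apply here → [o].
/k/ stays [k].
/w/ stays [w].
/a/ meets the environment for rule 2 (before a nasal consonant) → [ã].
/n/ (between /a/ and /a/) is in the target of rule 3 but the environment (before a labial or velar stop) is not met → [n].
/a/ — between /n/ and /d/; rule 2 does not apply here → [a].
/d/ stays [d].
/b/ (between /d/ and /u/) is unaffected → [b].
/u/ — between /b/ and /m/, before a nasal consonant — surfaces as [ũ] (rule 2).
/m/ stays [m].
/ɡ/ (between /m/ and /e/) is unaffected → [ɡ].
/e/ (between /ɡ/ and /m/): before a nasal consonant, so rule 2 applies → [ẽ].
/m/ stays [m].

[dokwãnadbũmɡẽm]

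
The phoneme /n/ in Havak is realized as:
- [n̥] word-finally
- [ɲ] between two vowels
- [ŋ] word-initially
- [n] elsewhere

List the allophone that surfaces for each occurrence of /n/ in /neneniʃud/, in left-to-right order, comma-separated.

[ŋ], [ɲ], [ɲ]

Occurrence 1 (position 1): word-initially → [ŋ].
Occurrence 2 (position 3): between two vowels → [ɲ].
Occurrence 3 (position 5): between two vowels → [ɲ].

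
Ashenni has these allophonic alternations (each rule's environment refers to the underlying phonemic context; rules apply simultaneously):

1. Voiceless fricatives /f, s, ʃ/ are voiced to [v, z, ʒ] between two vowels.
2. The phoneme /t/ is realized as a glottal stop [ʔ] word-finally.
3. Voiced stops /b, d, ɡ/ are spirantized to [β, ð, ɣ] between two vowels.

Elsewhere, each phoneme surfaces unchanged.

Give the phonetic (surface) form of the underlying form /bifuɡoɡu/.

/b/ — word-initial; rule 3 does not apply here → [b].
/i/ stays [i].
/f/ — between /i/ and /u/, between two vowels — surfaces as [v] (rule 1).
/u/ stays [u].
/ɡ/ (between /u/ and /o/) occurs between two vowels → [ɣ] by rule 3.
/o/ (between /ɡ/ and /ɡ/): no rule targets it → [o].
/ɡ/ (between /o/ and /u/) occurs between two vowels → [ɣ] by rule 3.
/u/ (word-final) is unaffected → [u].

[bivuɣoɣu]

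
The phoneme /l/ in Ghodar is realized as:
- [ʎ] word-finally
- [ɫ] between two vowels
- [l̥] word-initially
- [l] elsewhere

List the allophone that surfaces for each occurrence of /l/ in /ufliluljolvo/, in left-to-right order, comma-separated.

[l], [ɫ], [l], [l]

Occurrence 1 (position 3): no conditioning environment matches → elsewhere allophone [l].
Occurrence 2 (position 5): between two vowels → [ɫ].
Occurrence 3 (position 7): no conditioning environment matches → elsewhere allophone [l].
Occurrence 4 (position 10): no conditioning environment matches → elsewhere allophone [l].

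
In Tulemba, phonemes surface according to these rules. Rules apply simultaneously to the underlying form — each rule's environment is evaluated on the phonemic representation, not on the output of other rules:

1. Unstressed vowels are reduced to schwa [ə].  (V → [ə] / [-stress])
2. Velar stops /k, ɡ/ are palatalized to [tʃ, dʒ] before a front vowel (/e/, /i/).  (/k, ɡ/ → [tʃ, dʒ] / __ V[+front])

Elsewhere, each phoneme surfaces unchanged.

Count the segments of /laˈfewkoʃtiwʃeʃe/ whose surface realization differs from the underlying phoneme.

5

Segments that undergo a rule: /a/ → [ə] (rule 1); /o/ → [ə] (rule 1); /i/ → [ə] (rule 1); /e/ → [ə] (rule 1); /e/ → [ə] (rule 1).
All other segments surface unchanged.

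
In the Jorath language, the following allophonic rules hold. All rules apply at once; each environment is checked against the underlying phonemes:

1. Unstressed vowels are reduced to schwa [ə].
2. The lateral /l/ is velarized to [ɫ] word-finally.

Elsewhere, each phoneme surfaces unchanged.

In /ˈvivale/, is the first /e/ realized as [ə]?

Rule 1 applies to /e/ (word-final: in an unstressed syllable) → [ə].
The actual realization is [ə], which matches [ə].

Yes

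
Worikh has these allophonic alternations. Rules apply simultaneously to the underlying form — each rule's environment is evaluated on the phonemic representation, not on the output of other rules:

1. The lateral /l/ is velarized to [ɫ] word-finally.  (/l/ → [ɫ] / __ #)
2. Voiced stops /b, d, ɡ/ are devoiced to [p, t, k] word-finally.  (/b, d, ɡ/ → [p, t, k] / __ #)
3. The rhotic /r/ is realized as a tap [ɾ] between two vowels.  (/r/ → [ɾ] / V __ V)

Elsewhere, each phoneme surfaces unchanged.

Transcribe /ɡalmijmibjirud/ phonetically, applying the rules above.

[ɡalmijmibjiɾut]

/ɡ/ (word-initial) fails the environment for rule 2, so it stays [ɡ].
/a/ — not in any rule's target class → [a].
/l/ (between /a/ and /m/): rule 1 targets it, but not word-finally → unchanged [l].
/m/ — not in any rule's target class → [m].
/i/ (between /m/ and /j/): no rule targets it → [i].
/j/ (between /i/ and /m/): no rule targets it → [j].
/m/ (between /j/ and /i/): no rule targets it → [m].
/i/ — not in any rule's target class → [i].
/b/ (between /i/ and /j/) is in the target of rule 2 but the environment (word-finally) is not met → [b].
/j/ — not in any rule's target class → [j].
/i/ (between /j/ and /r/) is unaffected → [i].
/r/ meets the environment for rule 3 (between two vowels) → [ɾ].
/u/ — not in any rule's target class → [u].
/d/ (word-final) occurs word-finally → [t] by rule 2.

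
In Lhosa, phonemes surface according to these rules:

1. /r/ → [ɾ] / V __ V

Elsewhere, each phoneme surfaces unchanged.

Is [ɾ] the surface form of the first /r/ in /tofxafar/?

No

/r/ (word-final): rule 1 targets it, but not between two vowels → unchanged [r].
The actual realization is [r], not [ɾ].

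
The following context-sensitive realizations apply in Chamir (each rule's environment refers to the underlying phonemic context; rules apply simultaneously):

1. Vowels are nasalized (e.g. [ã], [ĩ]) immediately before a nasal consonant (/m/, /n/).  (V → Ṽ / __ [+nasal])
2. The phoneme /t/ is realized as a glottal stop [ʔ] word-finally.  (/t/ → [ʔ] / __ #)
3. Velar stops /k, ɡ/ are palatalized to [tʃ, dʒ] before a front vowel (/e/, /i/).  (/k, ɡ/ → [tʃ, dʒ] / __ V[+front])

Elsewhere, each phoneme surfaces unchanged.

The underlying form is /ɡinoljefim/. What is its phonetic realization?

/ɡ/ — word-initial, before a front vowel — surfaces as [dʒ] (rule 3).
/i/ — between /ɡ/ and /n/, before a nasal consonant — surfaces as [ĩ] (rule 1).
/n/ (between /i/ and /o/): no rule targets it → [n].
/o/ — between /n/ and /l/; rule 1 does not apply here → [o].
/l/ stays [l].
/j/ (between /l/ and /e/) is unaffected → [j].
/e/ (between /j/ and /f/): rule 1 targets it, but not before a nasal consonant → unchanged [e].
/f/ stays [f].
/i/ (between /f/ and /m/): before a nasal consonant, so rule 1 applies → [ĩ].
/m/ — not in any rule's target class → [m].

[dʒĩnoljefĩm]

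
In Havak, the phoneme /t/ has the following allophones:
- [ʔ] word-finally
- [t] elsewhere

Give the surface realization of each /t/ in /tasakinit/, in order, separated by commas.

[t], [ʔ]

Occurrence 1 (position 1): no conditioning environment matches → elsewhere allophone [t].
Occurrence 2 (position 9): word-finally → [ʔ].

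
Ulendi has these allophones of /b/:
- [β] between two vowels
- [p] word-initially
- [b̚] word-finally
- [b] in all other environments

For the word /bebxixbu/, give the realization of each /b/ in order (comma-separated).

Occurrence 1 (position 1): word-initially → [p].
Occurrence 2 (position 3): no conditioning environment matches → elsewhere allophone [b].
Occurrence 3 (position 7): no conditioning environment matches → elsewhere allophone [b].

[p], [b], [b]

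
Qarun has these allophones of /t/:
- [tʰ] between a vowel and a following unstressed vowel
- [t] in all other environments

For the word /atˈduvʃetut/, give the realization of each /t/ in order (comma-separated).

[t], [tʰ], [t]

Occurrence 1 (position 2): no conditioning environment matches → elsewhere allophone [t].
Occurrence 2 (position 8): between a vowel and a following unstressed vowel → [tʰ].
Occurrence 3 (position 10): no conditioning environment matches → elsewhere allophone [t].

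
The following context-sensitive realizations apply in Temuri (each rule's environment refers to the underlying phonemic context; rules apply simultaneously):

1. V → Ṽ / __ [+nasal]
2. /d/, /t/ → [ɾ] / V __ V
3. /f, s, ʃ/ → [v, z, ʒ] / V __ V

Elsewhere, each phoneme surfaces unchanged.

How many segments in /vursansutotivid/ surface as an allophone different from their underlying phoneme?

Segments that undergo a rule: /a/ → [ã] (rule 1); /t/ → [ɾ] (rule 2); /t/ → [ɾ] (rule 2).
All other segments surface unchanged.

3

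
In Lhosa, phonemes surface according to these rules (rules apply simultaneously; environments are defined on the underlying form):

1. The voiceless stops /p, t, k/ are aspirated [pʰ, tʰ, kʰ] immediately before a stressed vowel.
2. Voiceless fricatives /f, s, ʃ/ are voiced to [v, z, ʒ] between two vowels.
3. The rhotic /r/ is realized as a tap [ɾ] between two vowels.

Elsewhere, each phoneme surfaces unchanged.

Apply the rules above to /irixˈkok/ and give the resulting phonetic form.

/i/ — not in any rule's target class → [i].
Rule 3 applies to /r/ (between /i/ and /i/: between two vowels) → [ɾ].
/i/ (between /r/ and /x/) is unaffected → [i].
/x/ (between /i/ and /k/): no rule targets it → [x].
/k/ meets the environment for rule 1 (immediately before a stressed vowel) → [kʰ].
/o/ stays [o].
/k/ (word-final) fails the environment for rule 1, so it stays [k].

[iɾixˈkʰok]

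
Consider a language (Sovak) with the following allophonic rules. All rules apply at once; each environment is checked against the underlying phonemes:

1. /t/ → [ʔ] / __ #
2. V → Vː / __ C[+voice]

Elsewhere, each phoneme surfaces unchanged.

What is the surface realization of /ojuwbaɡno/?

[oːjuːwbaːɡno]

/o/ meets the environment for rule 2 (before a voiced consonant) → [oː].
/j/ — not in any rule's target class → [j].
/u/ — between /j/ and /w/, before a voiced consonant — surfaces as [uː] (rule 2).
/w/ (between /u/ and /b/) is unaffected → [w].
/b/ stays [b].
/a/ (between /b/ and /ɡ/): before a voiced consonant, so rule 2 applies → [aː].
/ɡ/ — not in any rule's target class → [ɡ].
/n/ (between /ɡ/ and /o/) is unaffected → [n].
/o/ (word-final) fails the environment for rule 2, so it stays [o].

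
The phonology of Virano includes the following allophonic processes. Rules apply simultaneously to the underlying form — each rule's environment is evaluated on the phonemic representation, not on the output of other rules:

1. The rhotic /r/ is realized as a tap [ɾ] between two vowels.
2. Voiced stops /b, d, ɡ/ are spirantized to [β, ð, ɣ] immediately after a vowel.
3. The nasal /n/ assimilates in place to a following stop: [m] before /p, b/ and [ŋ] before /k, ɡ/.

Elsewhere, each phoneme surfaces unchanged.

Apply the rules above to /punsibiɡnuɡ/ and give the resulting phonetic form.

/p/ (word-initial) is unaffected → [p].
/u/ — not in any rule's target class → [u].
/n/ (between /u/ and /s/): rule 3 targets it, but not before a labial or velar stop → unchanged [n].
/s/ (between /n/ and /i/) is unaffected → [s].
/i/ (between /s/ and /b/): no rule targets it → [i].
Rule 2 applies to /b/ (between /i/ and /i/: immediately after a vowel) → [β].
/i/ (between /b/ and /ɡ/) is unaffected → [i].
/ɡ/ (between /i/ and /n/): immediately after a vowel, so rule 2 applies → [ɣ].
/n/ (between /ɡ/ and /u/): rule 3 targets it, but not before a labial or velar stop → unchanged [n].
/u/ (between /n/ and /ɡ/) is unaffected → [u].
Rule 2 applies to /ɡ/ (word-final: immediately after a vowel) → [ɣ].

[punsiβiɣnuɣ]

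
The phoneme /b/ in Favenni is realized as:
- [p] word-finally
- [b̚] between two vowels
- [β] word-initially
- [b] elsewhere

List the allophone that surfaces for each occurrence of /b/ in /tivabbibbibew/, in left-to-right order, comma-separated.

Occurrence 1 (position 5): no conditioning environment matches → elsewhere allophone [b].
Occurrence 2 (position 6): no conditioning environment matches → elsewhere allophone [b].
Occurrence 3 (position 8): no conditioning environment matches → elsewhere allophone [b].
Occurrence 4 (position 9): no conditioning environment matches → elsewhere allophone [b].
Occurrence 5 (position 11): between two vowels → [b̚].

[b], [b], [b], [b], [b̚]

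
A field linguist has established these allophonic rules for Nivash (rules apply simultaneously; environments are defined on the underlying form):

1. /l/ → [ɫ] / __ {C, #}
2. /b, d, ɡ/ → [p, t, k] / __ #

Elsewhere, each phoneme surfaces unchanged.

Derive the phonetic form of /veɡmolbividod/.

/ɡ/ (between /e/ and /m/) is in the target of rule 2 but the environment (word-finally) is not met → [ɡ].
Rule 1 applies to /l/ (between /o/ and /b/: word-finally or immediately before a consonant) → [ɫ].
/b/ (between /l/ and /i/) fails the environment for rule 2, so it stays [b].
/d/ (between /i/ and /o/) fails the environment for rule 2, so it stays [d].
/d/ — word-final, word-finally — surfaces as [t] (rule 2).

[veɡmoɫbividot]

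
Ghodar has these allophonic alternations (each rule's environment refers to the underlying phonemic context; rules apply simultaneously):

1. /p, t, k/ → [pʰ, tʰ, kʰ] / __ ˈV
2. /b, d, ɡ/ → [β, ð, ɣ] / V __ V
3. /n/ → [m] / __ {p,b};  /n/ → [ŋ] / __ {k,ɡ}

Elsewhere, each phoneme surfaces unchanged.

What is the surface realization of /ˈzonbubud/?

/z/ (word-initial): no rule targets it → [z].
/o/ (between /z/ and /n/): no rule targets it → [o].
/n/ — between /o/ and /b/, before a labial or velar stop — surfaces as [m] (rule 3).
/b/ (between /n/ and /u/) fails the environment for rule 2, so it stays [b].
/u/ (between /b/ and /b/): no rule targets it → [u].
/b/ (between /u/ and /u/): between two vowels, so rule 2 applies → [β].
/u/ — not in any rule's target class → [u].
/d/ — word-final; rule 2 does not apply here → [d].

[ˈzombuβud]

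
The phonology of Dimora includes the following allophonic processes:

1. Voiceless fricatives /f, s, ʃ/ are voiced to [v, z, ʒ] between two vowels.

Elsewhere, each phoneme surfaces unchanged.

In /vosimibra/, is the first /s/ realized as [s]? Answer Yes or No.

Rule 1 applies to /s/ (between /o/ and /i/: between two vowels) → [z].
The actual realization is [z], not [s].

No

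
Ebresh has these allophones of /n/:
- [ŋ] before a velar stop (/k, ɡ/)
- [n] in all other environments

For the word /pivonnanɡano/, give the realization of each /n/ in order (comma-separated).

Occurrence 1 (position 5): no conditioning environment matches → elsewhere allophone [n].
Occurrence 2 (position 6): no conditioning environment matches → elsewhere allophone [n].
Occurrence 3 (position 8): before a velar stop → [ŋ].
Occurrence 4 (position 11): no conditioning environment matches → elsewhere allophone [n].

[n], [n], [ŋ], [n]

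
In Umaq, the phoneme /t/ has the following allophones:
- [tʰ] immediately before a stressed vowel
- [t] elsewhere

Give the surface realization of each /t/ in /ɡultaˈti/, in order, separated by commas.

[t], [tʰ]

Occurrence 1 (position 4): no conditioning environment matches → elsewhere allophone [t].
Occurrence 2 (position 6): immediately before a stressed vowel → [tʰ].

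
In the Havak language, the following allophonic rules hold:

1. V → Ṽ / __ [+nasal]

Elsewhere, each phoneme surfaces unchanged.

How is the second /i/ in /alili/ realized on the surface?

[i]

/i/ (word-final): rule 1 targets it, but not before a nasal consonant → unchanged [i].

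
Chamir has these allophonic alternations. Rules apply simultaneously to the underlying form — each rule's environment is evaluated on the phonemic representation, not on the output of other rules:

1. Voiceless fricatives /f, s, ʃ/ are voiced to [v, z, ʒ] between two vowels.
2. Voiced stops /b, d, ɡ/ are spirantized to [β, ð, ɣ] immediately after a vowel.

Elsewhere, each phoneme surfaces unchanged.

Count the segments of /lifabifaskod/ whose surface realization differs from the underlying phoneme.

4

Segments that undergo a rule: /f/ → [v] (rule 1); /b/ → [β] (rule 2); /f/ → [v] (rule 1); /d/ → [ð] (rule 2).
All other segments surface unchanged.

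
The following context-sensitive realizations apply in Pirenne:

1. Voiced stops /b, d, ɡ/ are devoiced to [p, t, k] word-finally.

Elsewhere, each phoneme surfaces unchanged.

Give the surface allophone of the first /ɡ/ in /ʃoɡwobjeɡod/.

/ɡ/ (between /o/ and /w/) fails the environment for rule 1, so it stays [ɡ].

[ɡ]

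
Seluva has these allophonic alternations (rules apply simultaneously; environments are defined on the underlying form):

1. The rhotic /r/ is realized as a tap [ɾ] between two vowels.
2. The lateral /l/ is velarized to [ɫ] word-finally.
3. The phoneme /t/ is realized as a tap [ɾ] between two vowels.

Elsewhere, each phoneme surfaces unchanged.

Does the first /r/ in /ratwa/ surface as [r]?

Yes

/r/ (word-initial) fails the environment for rule 1, so it stays [r].
The actual realization is [r], which matches [r].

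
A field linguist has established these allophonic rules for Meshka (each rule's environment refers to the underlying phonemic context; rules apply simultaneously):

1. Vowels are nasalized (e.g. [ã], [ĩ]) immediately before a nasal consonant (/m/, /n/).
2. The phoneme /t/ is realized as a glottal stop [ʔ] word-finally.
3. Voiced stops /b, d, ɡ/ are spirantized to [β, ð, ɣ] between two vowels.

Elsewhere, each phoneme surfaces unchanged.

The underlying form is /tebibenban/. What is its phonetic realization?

[teβiβẽnbãn]

/t/ — word-initial; rule 2 does not apply here → [t].
/e/ (between /t/ and /b/): rule 1 targets it, but not before a nasal consonant → unchanged [e].
Rule 3 applies to /b/ (between /e/ and /i/: between two vowels) → [β].
/i/ (between /b/ and /b/): rule 1 targets it, but not before a nasal consonant → unchanged [i].
/b/ (between /i/ and /e/): between two vowels, so rule 3 applies → [β].
/e/ (between /b/ and /n/): before a nasal consonant, so rule 1 applies → [ẽ].
/n/ (between /e/ and /b/): no rule targets it → [n].
/b/ (between /n/ and /a/): rule 3 targets it, but not between two vowels → unchanged [b].
/a/ (between /b/ and /n/): before a nasal consonant, so rule 1 applies → [ã].
/n/ stays [n].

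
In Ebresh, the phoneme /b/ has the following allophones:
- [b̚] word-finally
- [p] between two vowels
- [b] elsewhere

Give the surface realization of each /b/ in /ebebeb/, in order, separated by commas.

Occurrence 1 (position 2): between two vowels → [p].
Occurrence 2 (position 4): between two vowels → [p].
Occurrence 3 (position 6): word-finally → [b̚].

[p], [p], [b̚]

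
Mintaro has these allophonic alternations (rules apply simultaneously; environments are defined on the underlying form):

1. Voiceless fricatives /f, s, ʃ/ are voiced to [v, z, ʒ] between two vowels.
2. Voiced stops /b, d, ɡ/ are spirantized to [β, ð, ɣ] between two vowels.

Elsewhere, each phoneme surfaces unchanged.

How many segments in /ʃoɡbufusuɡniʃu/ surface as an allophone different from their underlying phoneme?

3

Segments that undergo a rule: /f/ → [v] (rule 1); /s/ → [z] (rule 1); /ʃ/ → [ʒ] (rule 1).
All other segments surface unchanged.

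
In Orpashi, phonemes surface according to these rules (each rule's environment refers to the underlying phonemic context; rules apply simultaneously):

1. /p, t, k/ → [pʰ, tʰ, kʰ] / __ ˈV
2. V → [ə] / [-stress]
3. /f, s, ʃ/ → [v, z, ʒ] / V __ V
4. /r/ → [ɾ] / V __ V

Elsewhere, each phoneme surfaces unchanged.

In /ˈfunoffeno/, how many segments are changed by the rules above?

3

Segments that undergo a rule: /o/ → [ə] (rule 2); /e/ → [ə] (rule 2); /o/ → [ə] (rule 2).
All other segments surface unchanged.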